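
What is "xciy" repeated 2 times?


Input string: 'xciy'
Operation: repeat 2 times
Concatenation: 'xciy' + 'xciy'
Result: xciyxciy


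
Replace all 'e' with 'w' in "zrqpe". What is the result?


Input string: 'zrqpe'
Operation: replace 'e' with 'w'
Positions of 'e': 4
After replacement: zrqpw


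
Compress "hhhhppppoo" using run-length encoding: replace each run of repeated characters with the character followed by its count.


Input: 'hhhhppppoo'
Operation: identify consecutive runs
Runs: 'hhhh' -> h4, 'pppp' -> p4, 'oo' -> o2
Encoded: h4p4o2


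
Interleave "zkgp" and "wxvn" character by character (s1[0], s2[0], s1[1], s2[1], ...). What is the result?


String 1: 'zkgp'
String 2: 'wxvn'
Operation: alternate characters
Pairs: 'z'+'w', 'k'+'x', 'g'+'v', 'p'+'n'
Result: zwkxgvpn


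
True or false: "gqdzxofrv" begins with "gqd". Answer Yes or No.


Input string: 'gqdzxofrv'
Prefix to check: 'gqd'
First 3 characters of input: 'gqd'
Match: True
Result: Yes


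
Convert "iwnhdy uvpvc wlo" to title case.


Input string: 'iwnhdy uvpvc wlo'
Operation: capitalize first letter of each word
Word transformations: 'iwnhdy'->'Iwnhdy', 'uvpvc'->'Uvpvc', 'wlo'->'Wlo'
Result: Iwnhdy Uvpvc Wlo


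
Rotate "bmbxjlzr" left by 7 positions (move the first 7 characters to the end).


Input: 'bmbxjlzr', shift = 7
Operation: split at index 7 and swap parts
Front part s[0:7] = 'bmbxjlz'
Back part s[7:] = 'r'
Rotated = back + front = 'r' + 'bmbxjlz'
Result: rbmbxjlz


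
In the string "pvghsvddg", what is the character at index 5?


Input string: 'pvghsvddg'
Operation: get character at index 5
Index mapping: s[0]='p', s[1]='v', s[2]='g', s[3]='h', s[4]='s', s[5]='v'
Result: 'v'


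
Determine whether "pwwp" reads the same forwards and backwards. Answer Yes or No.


Input string: 'pwwp'
Reversed: 'pwwp'
Compare pairs: s[0]='p' vs s[3]='p' (match), s[1]='w' vs s[2]='w' (match)
Palindrome: Yes


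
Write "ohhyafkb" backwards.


Input string: 'ohhyafkb'
Operation: reverse character order
Original order: 'o' -> 'h' -> 'h' -> 'y' -> 'a' -> 'f' -> 'k' -> 'b'
Reversed order: 'b' -> 'k' -> 'f' -> 'a' -> 'y' -> 'h' -> 'h' -> 'o'
Result: bkfayhho


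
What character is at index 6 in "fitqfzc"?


Input string: 'fitqfzc'
Operation: get character at index 6
Index mapping: s[0]='f', s[1]='i', s[2]='t', s[3]='q', s[4]='f', s[5]='z', s[6]='c'
Result: 'c'


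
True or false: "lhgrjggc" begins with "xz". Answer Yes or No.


Input string: 'lhgrjggc'
Prefix to check: 'xz'
First 2 characters of input: 'lh'
Match: False
Result: No


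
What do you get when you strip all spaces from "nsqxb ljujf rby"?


Input string: 'nsqxb ljujf rby'
Operation: remove all spaces
Words: 'nsqxb', 'ljujf', 'rby'
Join without spaces: nsqxbljujfrby


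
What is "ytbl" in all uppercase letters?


Input string: 'ytbl'
Operation: convert each letter to uppercase
Mapping: 'y'->'Y', 't'->'T', 'b'->'B', 'l'->'L'
Result: YTBL


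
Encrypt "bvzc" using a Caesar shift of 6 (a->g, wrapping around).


Input: 'bvzc', shift = 6
Operation: for each letter, (position + 6) mod 26
Mapping: 'b'(1+6=7)->'h', 'v'(21+6=27, 27 mod 26=1)->'b', 'z'(25+6=31, 31 mod 26=5)->'f', 'c'(2+6=8)->'i'
Result: hbfi


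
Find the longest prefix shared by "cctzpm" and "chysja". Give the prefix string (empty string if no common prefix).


String 1: 'cctzpm'
String 2: 'chysja'
Compare position by position:
pos 0: 'c' vs 'c' match
pos 1: 'c' vs 'h' differ -> stop
Longest common prefix: "c" (length 1)


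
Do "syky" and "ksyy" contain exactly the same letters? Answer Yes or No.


String 1: 'syky' -> sorted: 'ksyy'
String 2: 'ksyy' -> sorted: 'ksyy'
Compare sorted forms: 'ksyy' == 'ksyy'
Anagram: Yes


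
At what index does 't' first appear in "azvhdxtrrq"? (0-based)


Input string: 'azvhdxtrrq'
Target: 't'
Scanning left to right: s[0]='a', s[1]='z', s[2]='v', s[3]='h', s[4]='d', s[5]='x', s[6]='t'
First match at index: 6


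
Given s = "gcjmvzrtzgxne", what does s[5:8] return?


Input string: 'gcjmvzrtzgxne'
Operation: slice [5:8]
Extract characters: s[5]='z', s[6]='r', s[7]='t'
Result: zrt


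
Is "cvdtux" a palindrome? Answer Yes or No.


Input string: 'cvdtux'
Reversed: 'xutdvc'
Compare pairs: s[0]='c' vs s[5]='x' (mismatch), s[1]='v' vs s[4]='u' (mismatch), s[2]='d' vs s[3]='t' (mismatch)
Palindrome: No


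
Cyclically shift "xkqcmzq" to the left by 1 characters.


Input: 'xkqcmzq', shift = 1
Operation: split at index 1 and swap parts
Front part s[0:1] = 'x'
Back part s[1:] = 'kqcmzq'
Rotated = back + front = 'kqcmzq' + 'x'
Result: kqcmzqx


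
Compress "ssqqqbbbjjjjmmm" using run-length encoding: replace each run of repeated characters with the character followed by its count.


Input: 'ssqqqbbbjjjjmmm'
Operation: identify consecutive runs
Runs: 'ss' -> s2, 'qqq' -> q3, 'bbb' -> b3, 'jjjj' -> j4, 'mmm' -> m3
Encoded: s2q3b3j4m3


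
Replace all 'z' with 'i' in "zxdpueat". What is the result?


Input string: 'zxdpueat'
Operation: replace 'z' with 'i'
Positions of 'z': 0
After replacement: ixdpueat


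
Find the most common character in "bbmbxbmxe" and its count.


Input: 'bbmbxbmxe'
Operation: tally each character
Counts: 'b':4, 'e':1, 'm':2, 'x':2
Maximum: 'b' appears 4 times


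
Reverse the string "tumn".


Input string: 'tumn'
Operation: reverse character order
Original order: 't' -> 'u' -> 'm' -> 'n'
Reversed order: 'n' -> 'm' -> 'u' -> 't'
Result: nmut


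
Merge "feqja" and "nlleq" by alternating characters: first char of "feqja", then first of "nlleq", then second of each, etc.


String 1: 'feqja'
String 2: 'nlleq'
Operation: alternate characters
Pairs: 'f'+'n', 'e'+'l', 'q'+'l', 'j'+'e', 'a'+'q'
Result: fnelqljeaq


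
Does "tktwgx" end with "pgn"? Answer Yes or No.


Input string: 'tktwgx'
Suffix to check: 'pgn'
Last 3 characters of input: 'wgx'
Match: False
Result: No


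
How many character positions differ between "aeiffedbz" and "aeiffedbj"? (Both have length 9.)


String 1: 'aeiffedbz'
String 2: 'aeiffedbj'
Compare each position: pos 0: 'a'=='a', pos 1: 'e'=='e', pos 2: 'i'=='i', pos 3: 'f'=='f', pos 4: 'f'=='f', pos 5: 'e'=='e', pos 6: 'd'=='d', pos 7: 'b'=='b', pos 8: 'z'!='j'
Differing positions: 1
Hamming distance: 1


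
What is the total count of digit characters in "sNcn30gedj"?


Input string: 'sNcn30gedj'
Operation: count digit characters (0-9)
Scan: 's', 'N', 'c', 'n', '3'(digit), '0'(digit), 'g', 'e', 'd', 'j'
Digits found: 2
Result: 2


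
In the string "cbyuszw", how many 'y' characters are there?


Input string: 'cbyuszw'
Target character: 'y'
Scan each position: s[2]='y'
Matches found at indices: 2
Total: 1


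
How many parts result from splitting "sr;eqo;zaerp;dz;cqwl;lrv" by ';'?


Input string: 'sr;eqo;zaerp;dz;cqwl;lrv'
Delimiter: ';'
Split result: 'sr', 'eqo', 'zaerp', 'dz', 'cqwl', 'lrv'
Number of parts: 6


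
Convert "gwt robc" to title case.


Input string: 'gwt robc'
Operation: capitalize first letter of each word
Word transformations: 'gwt'->'Gwt', 'robc'->'Robc'
Result: Gwt Robc


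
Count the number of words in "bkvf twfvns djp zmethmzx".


Input string: 'bkvf twfvns djp zmethmzx'
Operation: split by spaces
Words found: 'bkvf', 'twfvns', 'djp', 'zmethmzx'
Word count: 4


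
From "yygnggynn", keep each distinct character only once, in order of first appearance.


Input: 'yygnggynn'
Operation: keep first occurrence of each character
Scan: s[0]='y' new -> keep; s[1]='y' seen -> skip; s[2]='g' new -> keep; s[3]='n' new -> keep; s[4]='g' seen -> skip; s[5]='g' seen -> skip; s[6]='y' seen -> skip; s[7]='n' seen -> skip; s[8]='n' seen -> skip
Result: ygn


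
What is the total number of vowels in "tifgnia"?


Input string: 'tifgnia'
Operation: count vowels (a, e, i, o, u)
Scan: s[0]='t', s[1]='i' (vowel), s[2]='f', s[3]='g', s[4]='n', s[5]='i' (vowel), s[6]='a' (vowel)
Vowels found: 3
Result: 3


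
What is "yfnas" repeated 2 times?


Input string: 'yfnas'
Operation: repeat 2 times
Concatenation: 'yfnas' + 'yfnas'
Result: yfnasyfnas


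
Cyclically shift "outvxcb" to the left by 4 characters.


Input: 'outvxcb', shift = 4
Operation: split at index 4 and swap parts
Front part s[0:4] = 'outv'
Back part s[4:] = 'xcb'
Rotated = back + front = 'xcb' + 'outv'
Result: xcboutv


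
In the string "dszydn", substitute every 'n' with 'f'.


Input string: 'dszydn'
Operation: replace 'n' with 'f'
Positions of 'n': 5
After replacement: dszydf


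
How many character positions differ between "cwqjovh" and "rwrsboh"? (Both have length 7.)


String 1: 'cwqjovh'
String 2: 'rwrsboh'
Compare each position: pos 0: 'c'!='r', pos 1: 'w'=='w', pos 2: 'q'!='r', pos 3: 'j'!='s', pos 4: 'o'!='b', pos 5: 'v'!='o', pos 6: 'h'=='h'
Differing positions: 5
Hamming distance: 5


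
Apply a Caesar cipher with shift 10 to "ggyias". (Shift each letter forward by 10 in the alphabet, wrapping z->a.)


Input: 'ggyias', shift = 10
Operation: for each letter, (position + 10) mod 26
Mapping: 'g'(6+10=16)->'q', 'g'(6+10=16)->'q', 'y'(24+10=34, 34 mod 26=8)->'i', 'i'(8+10=18)->'s', 'a'(0+10=10)->'k', 's'(18+10=28, 28 mod 26=2)->'c'
Result: qqiskc


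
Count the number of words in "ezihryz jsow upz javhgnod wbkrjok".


Input string: 'ezihryz jsow upz javhgnod wbkrjok'
Operation: split by spaces
Words found: 'ezihryz', 'jsow', 'upz', 'javhgnod', 'wbkrjok'
Word count: 5


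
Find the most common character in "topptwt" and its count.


Input: 'topptwt'
Operation: tally each character
Counts: 'o':1, 'p':2, 't':3, 'w':1
Maximum: 't' appears 3 times


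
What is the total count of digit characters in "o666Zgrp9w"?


Input string: 'o666Zgrp9w'
Operation: count digit characters (0-9)
Scan: 'o', '6'(digit), '6'(digit), '6'(digit), 'Z', 'g', 'r', 'p', '9'(digit), 'w'
Digits found: 4
Result: 4


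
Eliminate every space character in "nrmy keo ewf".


Input string: 'nrmy keo ewf'
Operation: remove all spaces
Words: 'nrmy', 'keo', 'ewf'
Join without spaces: nrmykeoewf


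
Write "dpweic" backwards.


Input string: 'dpweic'
Operation: reverse character order
Original order: 'd' -> 'p' -> 'w' -> 'e' -> 'i' -> 'c'
Reversed order: 'c' -> 'i' -> 'e' -> 'w' -> 'p' -> 'd'
Result: ciewpd


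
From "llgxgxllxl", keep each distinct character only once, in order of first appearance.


Input: 'llgxgxllxl'
Operation: keep first occurrence of each character
Scan: s[0]='l' new -> keep; s[1]='l' seen -> skip; s[2]='g' new -> keep; s[3]='x' new -> keep; s[4]='g' seen -> skip; s[5]='x' seen -> skip; s[6]='l' seen -> skip; s[7]='l' seen -> skip; s[8]='x' seen -> skip; s[9]='l' seen -> skip
Result: lgx


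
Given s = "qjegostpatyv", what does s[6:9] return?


Input string: 'qjegostpatyv'
Operation: slice [6:9]
Extract characters: s[6]='t', s[7]='p', s[8]='a'
Result: tpa


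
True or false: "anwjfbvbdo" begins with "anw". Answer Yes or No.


Input string: 'anwjfbvbdo'
Prefix to check: 'anw'
First 3 characters of input: 'anw'
Match: True
Result: Yes


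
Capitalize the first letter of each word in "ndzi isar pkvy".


Input string: 'ndzi isar pkvy'
Operation: capitalize first letter of each word
Word transformations: 'ndzi'->'Ndzi', 'isar'->'Isar', 'pkvy'->'Pkvy'
Result: Ndzi Isar Pkvy


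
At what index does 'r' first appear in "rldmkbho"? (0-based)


Input string: 'rldmkbho'
Target: 'r'
Scanning left to right: s[0]='r'
First match at index: 0


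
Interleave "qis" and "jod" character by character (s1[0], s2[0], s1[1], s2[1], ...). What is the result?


String 1: 'qis'
String 2: 'jod'
Operation: alternate characters
Pairs: 'q'+'j', 'i'+'o', 's'+'d'
Result: qjiosd


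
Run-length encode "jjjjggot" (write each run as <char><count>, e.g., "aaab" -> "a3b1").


Input: 'jjjjggot'
Operation: identify consecutive runs
Runs: 'jjjj' -> j4, 'gg' -> g2, 'o' -> o1, 't' -> t1
Encoded: j4g2o1t1


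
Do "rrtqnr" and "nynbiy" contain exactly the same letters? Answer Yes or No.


String 1: 'rrtqnr' -> sorted: 'nqrrrt'
String 2: 'nynbiy' -> sorted: 'binnyy'
Compare sorted forms: 'nqrrrt' != 'binnyy'
Anagram: No


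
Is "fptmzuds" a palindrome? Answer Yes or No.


Input string: 'fptmzuds'
Reversed: 'sduzmtpf'
Compare pairs: s[0]='f' vs s[7]='s' (mismatch), s[1]='p' vs s[6]='d' (mismatch), s[2]='t' vs s[5]='u' (mismatch), s[3]='m' vs s[4]='z' (mismatch)
Palindrome: No


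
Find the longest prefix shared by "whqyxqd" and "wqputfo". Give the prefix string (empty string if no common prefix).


String 1: 'whqyxqd'
String 2: 'wqputfo'
Compare position by position:
pos 0: 'w' vs 'w' match
pos 1: 'h' vs 'q' differ -> stop
Longest common prefix: "w" (length 1)


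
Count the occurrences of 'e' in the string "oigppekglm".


Input string: 'oigppekglm'
Target character: 'e'
Scan each position: s[5]='e'
Matches found at indices: 5
Total: 1


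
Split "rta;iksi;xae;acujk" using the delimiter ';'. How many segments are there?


Input string: 'rta;iksi;xae;acujk'
Delimiter: ';'
Split result: 'rta', 'iksi', 'xae', 'acujk'
Number of parts: 4


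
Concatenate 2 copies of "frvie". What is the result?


Input string: 'frvie'
Operation: repeat 2 times
Concatenation: 'frvie' + 'frvie'
Result: frviefrvie


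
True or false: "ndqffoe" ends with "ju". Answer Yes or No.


Input string: 'ndqffoe'
Suffix to check: 'ju'
Last 2 characters of input: 'oe'
Match: False
Result: No


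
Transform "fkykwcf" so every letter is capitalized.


Input string: 'fkykwcf'
Operation: convert each letter to uppercase
Mapping: 'f'->'F', 'k'->'K', 'y'->'Y', 'k'->'K', 'w'->'W', 'c'->'C', 'f'->'F'
Result: FKYKWCF


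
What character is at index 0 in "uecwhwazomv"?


Input string: 'uecwhwazomv'
Operation: get character at index 0
Index mapping: s[0]='u'
Result: 'u'


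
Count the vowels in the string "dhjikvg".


Input string: 'dhjikvg'
Operation: count vowels (a, e, i, o, u)
Scan: s[0]='d', s[1]='h', s[2]='j', s[3]='i' (vowel), s[4]='k', s[5]='v', s[6]='g'
Vowels found: 1
Result: 1


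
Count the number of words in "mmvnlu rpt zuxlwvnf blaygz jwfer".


Input string: 'mmvnlu rpt zuxlwvnf blaygz jwfer'
Operation: split by spaces
Words found: 'mmvnlu', 'rpt', 'zuxlwvnf', 'blaygz', 'jwfer'
Word count: 5


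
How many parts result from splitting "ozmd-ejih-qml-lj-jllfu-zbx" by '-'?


Input string: 'ozmd-ejih-qml-lj-jllfu-zbx'
Delimiter: '-'
Split result: 'ozmd', 'ejih', 'qml', 'lj', 'jllfu', 'zbx'
Number of parts: 6


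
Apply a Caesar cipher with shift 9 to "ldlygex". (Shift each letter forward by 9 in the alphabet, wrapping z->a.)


Input: 'ldlygex', shift = 9
Operation: for each letter, (position + 9) mod 26
Mapping: 'l'(11+9=20)->'u', 'd'(3+9=12)->'m', 'l'(11+9=20)->'u', 'y'(24+9=33, 33 mod 26=7)->'h', 'g'(6+9=15)->'p', 'e'(4+9=13)->'n', 'x'(23+9=32, 32 mod 26=6)->'g'
Result: umuhpng


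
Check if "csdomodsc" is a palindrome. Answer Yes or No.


Input string: 'csdomodsc'
Reversed: 'csdomodsc'
Compare pairs: s[0]='c' vs s[8]='c' (match), s[1]='s' vs s[7]='s' (match), s[2]='d' vs s[6]='d' (match), s[3]='o' vs s[5]='o' (match)
Palindrome: Yes


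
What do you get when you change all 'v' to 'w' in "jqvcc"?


Input string: 'jqvcc'
Operation: replace 'v' with 'w'
Positions of 'v': 2
After replacement: jqwcc


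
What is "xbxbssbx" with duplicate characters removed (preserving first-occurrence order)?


Input: 'xbxbssbx'
Operation: keep first occurrence of each character
Scan: s[0]='x' new -> keep; s[1]='b' new -> keep; s[2]='x' seen -> skip; s[3]='b' seen -> skip; s[4]='s' new -> keep; s[5]='s' seen -> skip; s[6]='b' seen -> skip; s[7]='x' seen -> skip
Result: xbs


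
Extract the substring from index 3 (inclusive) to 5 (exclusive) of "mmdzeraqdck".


Input string: 'mmdzeraqdck'
Operation: slice [3:5]
Extract characters: s[3]='z', s[4]='e'
Result: ze


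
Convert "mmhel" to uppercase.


Input string: 'mmhel'
Operation: convert each letter to uppercase
Mapping: 'm'->'M', 'm'->'M', 'h'->'H', 'e'->'E', 'l'->'L'
Result: MMHEL


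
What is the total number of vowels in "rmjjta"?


Input string: 'rmjjta'
Operation: count vowels (a, e, i, o, u)
Scan: s[0]='r', s[1]='m', s[2]='j', s[3]='j', s[4]='t', s[5]='a' (vowel)
Vowels found: 1
Result: 1


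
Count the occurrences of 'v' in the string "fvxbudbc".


Input string: 'fvxbudbc'
Target character: 'v'
Scan each position: s[1]='v'
Matches found at indices: 1
Total: 1


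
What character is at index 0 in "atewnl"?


Input string: 'atewnl'
Operation: get character at index 0
Index mapping: s[0]='a'
Result: 'a'


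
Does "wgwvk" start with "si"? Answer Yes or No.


Input string: 'wgwvk'
Prefix to check: 'si'
First 2 characters of input: 'wg'
Match: False
Result: No


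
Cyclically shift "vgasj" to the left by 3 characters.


Input: 'vgasj', shift = 3
Operation: split at index 3 and swap parts
Front part s[0:3] = 'vga'
Back part s[3:] = 'sj'
Rotated = back + front = 'sj' + 'vga'
Result: sjvga


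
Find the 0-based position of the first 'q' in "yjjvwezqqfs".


Input string: 'yjjvwezqqfs'
Target: 'q'
Scanning left to right: s[0]='y', s[1]='j', s[2]='j', s[3]='v', s[4]='w', s[5]='e', s[6]='z', s[7]='q'
First match at index: 7


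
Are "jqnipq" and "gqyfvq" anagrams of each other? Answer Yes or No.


String 1: 'jqnipq' -> sorted: 'ijnpqq'
String 2: 'gqyfvq' -> sorted: 'fgqqvy'
Compare sorted forms: 'ijnpqq' != 'fgqqvy'
Anagram: No


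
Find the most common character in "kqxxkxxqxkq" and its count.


Input: 'kqxxkxxqxkq'
Operation: tally each character
Counts: 'k':3, 'q':3, 'x':5
Maximum: 'x' appears 5 times


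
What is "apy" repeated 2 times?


Input string: 'apy'
Operation: repeat 2 times
Concatenation: 'apy' + 'apy'
Result: apyapy


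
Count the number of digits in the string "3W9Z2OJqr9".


Input string: '3W9Z2OJqr9'
Operation: count digit characters (0-9)
Scan: '3'(digit), 'W', '9'(digit), 'Z', '2'(digit), 'O', 'J', 'q', 'r', '9'(digit)
Digits found: 4
Result: 4


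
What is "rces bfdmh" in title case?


Input string: 'rces bfdmh'
Operation: capitalize first letter of each word
Word transformations: 'rces'->'Rces', 'bfdmh'->'Bfdmh'
Result: Rces Bfdmh


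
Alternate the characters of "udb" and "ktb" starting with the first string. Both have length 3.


String 1: 'udb'
String 2: 'ktb'
Operation: alternate characters
Pairs: 'u'+'k', 'd'+'t', 'b'+'b'
Result: ukdtbb


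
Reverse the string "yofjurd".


Input string: 'yofjurd'
Operation: reverse character order
Original order: 'y' -> 'o' -> 'f' -> 'j' -> 'u' -> 'r' -> 'd'
Reversed order: 'd' -> 'r' -> 'u' -> 'j' -> 'f' -> 'o' -> 'y'
Result: drujfoy


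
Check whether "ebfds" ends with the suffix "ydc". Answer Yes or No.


Input string: 'ebfds'
Suffix to check: 'ydc'
Last 3 characters of input: 'fds'
Match: False
Result: No


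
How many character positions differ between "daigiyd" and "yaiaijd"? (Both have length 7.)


String 1: 'daigiyd'
String 2: 'yaiaijd'
Compare each position: pos 0: 'd'!='y', pos 1: 'a'=='a', pos 2: 'i'=='i', pos 3: 'g'!='a', pos 4: 'i'=='i', pos 5: 'y'!='j', pos 6: 'd'=='d'
Differing positions: 3
Hamming distance: 3


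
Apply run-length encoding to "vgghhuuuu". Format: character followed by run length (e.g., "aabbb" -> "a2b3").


Input: 'vgghhuuuu'
Operation: identify consecutive runs
Runs: 'v' -> v1, 'gg' -> g2, 'hh' -> h2, 'uuuu' -> u4
Encoded: v1g2h2u4


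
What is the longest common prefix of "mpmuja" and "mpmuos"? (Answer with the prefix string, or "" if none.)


String 1: 'mpmuja'
String 2: 'mpmuos'
Compare position by position:
pos 0: 'm' vs 'm' match
pos 1: 'p' vs 'p' match
pos 2: 'm' vs 'm' match
pos 3: 'u' vs 'u' match
pos 4: 'j' vs 'o' differ -> stop
Longest common prefix: "mpmu" (length 4)


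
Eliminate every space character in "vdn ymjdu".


Input string: 'vdn ymjdu'
Operation: remove all spaces
Words: 'vdn', 'ymjdu'
Join without spaces: vdnymjdu


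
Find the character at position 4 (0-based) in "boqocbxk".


Input string: 'boqocbxk'
Operation: get character at index 4
Index mapping: s[0]='b', s[1]='o', s[2]='q', s[3]='o', s[4]='c'
Result: 'c'


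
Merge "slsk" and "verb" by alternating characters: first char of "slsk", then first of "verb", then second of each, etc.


String 1: 'slsk'
String 2: 'verb'
Operation: alternate characters
Pairs: 's'+'v', 'l'+'e', 's'+'r', 'k'+'b'
Result: svlesrkb


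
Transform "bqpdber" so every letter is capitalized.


Input string: 'bqpdber'
Operation: convert each letter to uppercase
Mapping: 'b'->'B', 'q'->'Q', 'p'->'P', 'd'->'D', 'b'->'B', 'e'->'E', 'r'->'R'
Result: BQPDBER


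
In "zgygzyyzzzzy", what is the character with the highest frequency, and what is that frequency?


Input: 'zgygzyyzzzzy'
Operation: tally each character
Counts: 'g':2, 'y':4, 'z':6
Maximum: 'z' appears 6 times


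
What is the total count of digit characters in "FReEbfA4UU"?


Input string: 'FReEbfA4UU'
Operation: count digit characters (0-9)
Scan: 'F', 'R', 'e', 'E', 'b', 'f', 'A', '4'(digit), 'U', 'U'
Digits found: 1
Result: 1


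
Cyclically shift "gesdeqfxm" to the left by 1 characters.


Input: 'gesdeqfxm', shift = 1
Operation: split at index 1 and swap parts
Front part s[0:1] = 'g'
Back part s[1:] = 'esdeqfxm'
Rotated = back + front = 'esdeqfxm' + 'g'
Result: esdeqfxmg


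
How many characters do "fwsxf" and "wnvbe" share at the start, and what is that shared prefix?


String 1: 'fwsxf'
String 2: 'wnvbe'
Compare position by position:
pos 0: 'f' vs 'w' differ -> stop
Longest common prefix: "" (length 0)


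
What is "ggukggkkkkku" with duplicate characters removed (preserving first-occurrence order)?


Input: 'ggukggkkkkku'
Operation: keep first occurrence of each character
Scan: s[0]='g' new -> keep; s[1]='g' seen -> skip; s[2]='u' new -> keep; s[3]='k' new -> keep; s[4]='g' seen -> skip; s[5]='g' seen -> skip; s[6]='k' seen -> skip; s[7]='k' seen -> skip; s[8]='k' seen -> skip; s[9]='k' seen -> skip; s[10]='k' seen -> skip; s[11]='u' seen -> skip
Result: guk


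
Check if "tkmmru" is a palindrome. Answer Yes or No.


Input string: 'tkmmru'
Reversed: 'urmmkt'
Compare pairs: s[0]='t' vs s[5]='u' (mismatch), s[1]='k' vs s[4]='r' (mismatch), s[2]='m' vs s[3]='m' (match)
Palindrome: No


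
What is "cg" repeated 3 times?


Input string: 'cg'
Operation: repeat 3 times
Concatenation: 'cg' + 'cg' + 'cg'
Result: cgcgcg


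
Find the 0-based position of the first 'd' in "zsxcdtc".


Input string: 'zsxcdtc'
Target: 'd'
Scanning left to right: s[0]='z', s[1]='s', s[2]='x', s[3]='c', s[4]='d'
First match at index: 4


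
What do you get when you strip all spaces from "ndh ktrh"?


Input string: 'ndh ktrh'
Operation: remove all spaces
Words: 'ndh', 'ktrh'
Join without spaces: ndhktrh


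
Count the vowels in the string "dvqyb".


Input string: 'dvqyb'
Operation: count vowels (a, e, i, o, u)
Scan: s[0]='d', s[1]='v', s[2]='q', s[3]='y', s[4]='b'
Vowels found: 0
Result: 0


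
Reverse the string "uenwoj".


Input string: 'uenwoj'
Operation: reverse character order
Original order: 'u' -> 'e' -> 'n' -> 'w' -> 'o' -> 'j'
Reversed order: 'j' -> 'o' -> 'w' -> 'n' -> 'e' -> 'u'
Result: jowneu


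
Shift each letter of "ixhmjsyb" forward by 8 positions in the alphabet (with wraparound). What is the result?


Input: 'ixhmjsyb', shift = 8
Operation: for each letter, (position + 8) mod 26
Mapping: 'i'(8+8=16)->'q', 'x'(23+8=31, 31 mod 26=5)->'f', 'h'(7+8=15)->'p', 'm'(12+8=20)->'u', 'j'(9+8=17)->'r', 's'(18+8=26, 26 mod 26=0)->'a', 'y'(24+8=32, 32 mod 26=6)->'g', 'b'(1+8=9)->'j'
Result: qfpuragj


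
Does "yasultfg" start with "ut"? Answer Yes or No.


Input string: 'yasultfg'
Prefix to check: 'ut'
First 2 characters of input: 'ya'
Match: False
Result: No


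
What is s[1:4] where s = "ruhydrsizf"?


Input string: 'ruhydrsizf'
Operation: slice [1:4]
Extract characters: s[1]='u', s[2]='h', s[3]='y'
Result: uhy


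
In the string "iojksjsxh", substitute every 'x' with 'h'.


Input string: 'iojksjsxh'
Operation: replace 'x' with 'h'
Positions of 'x': 7
After replacement: iojksjshh


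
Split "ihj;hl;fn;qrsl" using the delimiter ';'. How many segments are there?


Input string: 'ihj;hl;fn;qrsl'
Delimiter: ';'
Split result: 'ihj', 'hl', 'fn', 'qrsl'
Number of parts: 4


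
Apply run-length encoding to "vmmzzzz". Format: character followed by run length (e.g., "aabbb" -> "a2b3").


Input: 'vmmzzzz'
Operation: identify consecutive runs
Runs: 'v' -> v1, 'mm' -> m2, 'zzzz' -> z4
Encoded: v1m2z4


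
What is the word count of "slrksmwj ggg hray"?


Input string: 'slrksmwj ggg hray'
Operation: split by spaces
Words found: 'slrksmwj', 'ggg', 'hray'
Word count: 3


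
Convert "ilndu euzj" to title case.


Input string: 'ilndu euzj'
Operation: capitalize first letter of each word
Word transformations: 'ilndu'->'Ilndu', 'euzj'->'Euzj'
Result: Ilndu Euzj


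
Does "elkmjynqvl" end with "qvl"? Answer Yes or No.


Input string: 'elkmjynqvl'
Suffix to check: 'qvl'
Last 3 characters of input: 'qvl'
Match: True
Result: Yes


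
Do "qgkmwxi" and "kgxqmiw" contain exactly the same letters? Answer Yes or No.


String 1: 'qgkmwxi' -> sorted: 'gikmqwx'
String 2: 'kgxqmiw' -> sorted: 'gikmqwx'
Compare sorted forms: 'gikmqwx' == 'gikmqwx'
Anagram: Yes


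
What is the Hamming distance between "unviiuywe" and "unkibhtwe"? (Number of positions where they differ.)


String 1: 'unviiuywe'
String 2: 'unkibhtwe'
Compare each position: pos 0: 'u'=='u', pos 1: 'n'=='n', pos 2: 'v'!='k', pos 3: 'i'=='i', pos 4: 'i'!='b', pos 5: 'u'!='h', pos 6: 'y'!='t', pos 7: 'w'=='w', pos 8: 'e'=='e'
Differing positions: 4
Hamming distance: 4


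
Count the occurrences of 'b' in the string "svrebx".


Input string: 'svrebx'
Target character: 'b'
Scan each position: s[4]='b'
Matches found at indices: 4
Total: 1


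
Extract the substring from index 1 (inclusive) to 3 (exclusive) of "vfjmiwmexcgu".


Input string: 'vfjmiwmexcgu'
Operation: slice [1:3]
Extract characters: s[1]='f', s[2]='j'
Result: fj


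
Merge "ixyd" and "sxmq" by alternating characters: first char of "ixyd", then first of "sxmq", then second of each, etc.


String 1: 'ixyd'
String 2: 'sxmq'
Operation: alternate characters
Pairs: 'i'+'s', 'x'+'x', 'y'+'m', 'd'+'q'
Result: isxxymdq


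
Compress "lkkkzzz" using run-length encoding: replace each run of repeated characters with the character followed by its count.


Input: 'lkkkzzz'
Operation: identify consecutive runs
Runs: 'l' -> l1, 'kkk' -> k3, 'zzz' -> z3
Encoded: l1k3z3


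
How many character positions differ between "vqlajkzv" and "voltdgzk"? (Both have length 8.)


String 1: 'vqlajkzv'
String 2: 'voltdgzk'
Compare each position: pos 0: 'v'=='v', pos 1: 'q'!='o', pos 2: 'l'=='l', pos 3: 'a'!='t', pos 4: 'j'!='d', pos 5: 'k'!='g', pos 6: 'z'=='z', pos 7: 'v'!='k'
Differing positions: 5
Hamming distance: 5


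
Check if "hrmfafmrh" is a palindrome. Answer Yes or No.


Input string: 'hrmfafmrh'
Reversed: 'hrmfafmrh'
Compare pairs: s[0]='h' vs s[8]='h' (match), s[1]='r' vs s[7]='r' (match), s[2]='m' vs s[6]='m' (match), s[3]='f' vs s[5]='f' (match)
Palindrome: Yes


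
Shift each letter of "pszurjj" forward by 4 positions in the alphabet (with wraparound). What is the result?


Input: 'pszurjj', shift = 4
Operation: for each letter, (position + 4) mod 26
Mapping: 'p'(15+4=19)->'t', 's'(18+4=22)->'w', 'z'(25+4=29, 29 mod 26=3)->'d', 'u'(20+4=24)->'y', 'r'(17+4=21)->'v', 'j'(9+4=13)->'n', 'j'(9+4=13)->'n'
Result: twdyvnn


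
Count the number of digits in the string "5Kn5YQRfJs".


Input string: '5Kn5YQRfJs'
Operation: count digit characters (0-9)
Scan: '5'(digit), 'K', 'n', '5'(digit), 'Y', 'Q', 'R', 'f', 'J', 's'
Digits found: 2
Result: 2


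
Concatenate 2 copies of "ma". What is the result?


Input string: 'ma'
Operation: repeat 2 times
Concatenation: 'ma' + 'ma'
Result: mama


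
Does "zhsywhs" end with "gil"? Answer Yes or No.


Input string: 'zhsywhs'
Suffix to check: 'gil'
Last 3 characters of input: 'whs'
Match: False
Result: No


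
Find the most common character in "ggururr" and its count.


Input: 'ggururr'
Operation: tally each character
Counts: 'g':2, 'r':3, 'u':2
Maximum: 'r' appears 3 times


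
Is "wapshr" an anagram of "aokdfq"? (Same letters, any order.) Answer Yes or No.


String 1: 'aokdfq' -> sorted: 'adfkoq'
String 2: 'wapshr' -> sorted: 'ahprsw'
Compare sorted forms: 'adfkoq' != 'ahprsw'
Anagram: No


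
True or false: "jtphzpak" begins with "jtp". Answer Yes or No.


Input string: 'jtphzpak'
Prefix to check: 'jtp'
First 3 characters of input: 'jtp'
Match: True
Result: Yes


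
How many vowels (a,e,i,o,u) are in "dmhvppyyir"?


Input string: 'dmhvppyyir'
Operation: count vowels (a, e, i, o, u)
Scan: s[0]='d', s[1]='m', s[2]='h', s[3]='v', s[4]='p', s[5]='p', s[6]='y', s[7]='y', s[8]='i' (vowel), s[9]='r'
Vowels found: 1
Result: 1


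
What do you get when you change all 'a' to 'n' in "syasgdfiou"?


Input string: 'syasgdfiou'
Operation: replace 'a' with 'n'
Positions of 'a': 2
After replacement: synsgdfiou


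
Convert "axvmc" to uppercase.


Input string: 'axvmc'
Operation: convert each letter to uppercase
Mapping: 'a'->'A', 'x'->'X', 'v'->'V', 'm'->'M', 'c'->'C'
Result: AXVMC


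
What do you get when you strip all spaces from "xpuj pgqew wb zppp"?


Input string: 'xpuj pgqew wb zppp'
Operation: remove all spaces
Words: 'xpuj', 'pgqew', 'wb', 'zppp'
Join without spaces: xpujpgqewwbzppp


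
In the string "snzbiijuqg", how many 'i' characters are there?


Input string: 'snzbiijuqg'
Target character: 'i'
Scan each position: s[4]='i', s[5]='i'
Matches found at indices: 4, 5
Total: 2


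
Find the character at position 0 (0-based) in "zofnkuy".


Input string: 'zofnkuy'
Operation: get character at index 0
Index mapping: s[0]='z'
Result: 'z'


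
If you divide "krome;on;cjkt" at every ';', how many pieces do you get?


Input string: 'krome;on;cjkt'
Delimiter: ';'
Split result: 'krome', 'on', 'cjkt'
Number of parts: 3


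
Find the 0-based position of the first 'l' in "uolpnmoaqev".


Input string: 'uolpnmoaqev'
Target: 'l'
Scanning left to right: s[0]='u', s[1]='o', s[2]='l'
First match at index: 2


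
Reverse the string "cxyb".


Input string: 'cxyb'
Operation: reverse character order
Original order: 'c' -> 'x' -> 'y' -> 'b'
Reversed order: 'b' -> 'y' -> 'x' -> 'c'
Result: byxc


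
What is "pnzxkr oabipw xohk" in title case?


Input string: 'pnzxkr oabipw xohk'
Operation: capitalize first letter of each word
Word transformations: 'pnzxkr'->'Pnzxkr', 'oabipw'->'Oabipw', 'xohk'->'Xohk'
Result: Pnzxkr Oabipw Xohk


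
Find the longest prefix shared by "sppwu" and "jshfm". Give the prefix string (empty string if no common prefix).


String 1: 'sppwu'
String 2: 'jshfm'
Compare position by position:
pos 0: 's' vs 'j' differ -> stop
Longest common prefix: "" (length 0)


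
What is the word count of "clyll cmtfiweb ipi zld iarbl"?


Input string: 'clyll cmtfiweb ipi zld iarbl'
Operation: split by spaces
Words found: 'clyll', 'cmtfiweb', 'ipi', 'zld', 'iarbl'
Word count: 5


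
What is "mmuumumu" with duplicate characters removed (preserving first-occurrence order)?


Input: 'mmuumumu'
Operation: keep first occurrence of each character
Scan: s[0]='m' new -> keep; s[1]='m' seen -> skip; s[2]='u' new -> keep; s[3]='u' seen -> skip; s[4]='m' seen -> skip; s[5]='u' seen -> skip; s[6]='m' seen -> skip; s[7]='u' seen -> skip
Result: mu


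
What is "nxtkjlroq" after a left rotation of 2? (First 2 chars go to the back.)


Input: 'nxtkjlroq', shift = 2
Operation: split at index 2 and swap parts
Front part s[0:2] = 'nx'
Back part s[2:] = 'tkjlroq'
Rotated = back + front = 'tkjlroq' + 'nx'
Result: tkjlroqnx


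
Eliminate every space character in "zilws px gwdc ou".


Input string: 'zilws px gwdc ou'
Operation: remove all spaces
Words: 'zilws', 'px', 'gwdc', 'ou'
Join without spaces: zilwspxgwdcou


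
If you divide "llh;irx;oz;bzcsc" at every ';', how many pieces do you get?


Input string: 'llh;irx;oz;bzcsc'
Delimiter: ';'
Split result: 'llh', 'irx', 'oz', 'bzcsc'
Number of parts: 4


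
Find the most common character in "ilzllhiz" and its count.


Input: 'ilzllhiz'
Operation: tally each character
Counts: 'h':1, 'i':2, 'l':3, 'z':2
Maximum: 'l' appears 3 times


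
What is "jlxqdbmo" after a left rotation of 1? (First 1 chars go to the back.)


Input: 'jlxqdbmo', shift = 1
Operation: split at index 1 and swap parts
Front part s[0:1] = 'j'
Back part s[1:] = 'lxqdbmo'
Rotated = back + front = 'lxqdbmo' + 'j'
Result: lxqdbmoj


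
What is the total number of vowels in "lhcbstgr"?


Input string: 'lhcbstgr'
Operation: count vowels (a, e, i, o, u)
Scan: s[0]='l', s[1]='h', s[2]='c', s[3]='b', s[4]='s', s[5]='t', s[6]='g', s[7]='r'
Vowels found: 0
Result: 0


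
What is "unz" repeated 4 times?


Input string: 'unz'
Operation: repeat 4 times
Concatenation: 'unz' + 'unz' + 'unz' + 'unz'
Result: unzunzunzunz


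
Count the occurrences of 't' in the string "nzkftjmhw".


Input string: 'nzkftjmhw'
Target character: 't'
Scan each position: s[4]='t'
Matches found at indices: 4
Total: 1


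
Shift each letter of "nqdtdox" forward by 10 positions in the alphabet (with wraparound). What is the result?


Input: 'nqdtdox', shift = 10
Operation: for each letter, (position + 10) mod 26
Mapping: 'n'(13+10=23)->'x', 'q'(16+10=26, 26 mod 26=0)->'a', 'd'(3+10=13)->'n', 't'(19+10=29, 29 mod 26=3)->'d', 'd'(3+10=13)->'n', 'o'(14+10=24)->'y', 'x'(23+10=33, 33 mod 26=7)->'h'
Result: xandnyh


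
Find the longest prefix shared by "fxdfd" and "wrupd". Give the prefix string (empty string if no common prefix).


String 1: 'fxdfd'
String 2: 'wrupd'
Compare position by position:
pos 0: 'f' vs 'w' differ -> stop
Longest common prefix: "" (length 0)


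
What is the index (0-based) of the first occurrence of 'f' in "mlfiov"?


Input string: 'mlfiov'
Target: 'f'
Scanning left to right: s[0]='m', s[1]='l', s[2]='f'
First match at index: 2


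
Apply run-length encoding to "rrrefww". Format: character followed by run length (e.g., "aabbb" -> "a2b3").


Input: 'rrrefww'
Operation: identify consecutive runs
Runs: 'rrr' -> r3, 'e' -> e1, 'f' -> f1, 'ww' -> w2
Encoded: r3e1f1w2


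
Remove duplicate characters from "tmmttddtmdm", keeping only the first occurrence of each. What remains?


Input: 'tmmttddtmdm'
Operation: keep first occurrence of each character
Scan: s[0]='t' new -> keep; s[1]='m' new -> keep; s[2]='m' seen -> skip; s[3]='t' seen -> skip; s[4]='t' seen -> skip; s[5]='d' new -> keep; s[6]='d' seen -> skip; s[7]='t' seen -> skip; s[8]='m' seen -> skip; s[9]='d' seen -> skip; s[10]='m' seen -> skip
Result: tmd


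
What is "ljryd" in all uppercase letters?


Input string: 'ljryd'
Operation: convert each letter to uppercase
Mapping: 'l'->'L', 'j'->'J', 'r'->'R', 'y'->'Y', 'd'->'D'
Result: LJRYD


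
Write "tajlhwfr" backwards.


Input string: 'tajlhwfr'
Operation: reverse character order
Original order: 't' -> 'a' -> 'j' -> 'l' -> 'h' -> 'w' -> 'f' -> 'r'
Reversed order: 'r' -> 'f' -> 'w' -> 'h' -> 'l' -> 'j' -> 'a' -> 't'
Result: rfwhljat


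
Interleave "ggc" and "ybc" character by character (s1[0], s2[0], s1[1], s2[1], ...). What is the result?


String 1: 'ggc'
String 2: 'ybc'
Operation: alternate characters
Pairs: 'g'+'y', 'g'+'b', 'c'+'c'
Result: gygbcc


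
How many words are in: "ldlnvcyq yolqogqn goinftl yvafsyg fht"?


Input string: 'ldlnvcyq yolqogqn goinftl yvafsyg fht'
Operation: split by spaces
Words found: 'ldlnvcyq', 'yolqogqn', 'goinftl', 'yvafsyg', 'fht'
Word count: 5


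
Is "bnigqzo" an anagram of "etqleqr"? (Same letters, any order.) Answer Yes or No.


String 1: 'etqleqr' -> sorted: 'eelqqrt'
String 2: 'bnigqzo' -> sorted: 'bginoqz'
Compare sorted forms: 'eelqqrt' != 'bginoqz'
Anagram: No


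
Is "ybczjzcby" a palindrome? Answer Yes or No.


Input string: 'ybczjzcby'
Reversed: 'ybczjzcby'
Compare pairs: s[0]='y' vs s[8]='y' (match), s[1]='b' vs s[7]='b' (match), s[2]='c' vs s[6]='c' (match), s[3]='z' vs s[5]='z' (match)
Palindrome: Yes


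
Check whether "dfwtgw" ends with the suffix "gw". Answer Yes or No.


Input string: 'dfwtgw'
Suffix to check: 'gw'
Last 2 characters of input: 'gw'
Match: True
Result: Yes


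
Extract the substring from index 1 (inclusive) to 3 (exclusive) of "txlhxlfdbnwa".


Input string: 'txlhxlfdbnwa'
Operation: slice [1:3]
Extract characters: s[1]='x', s[2]='l'
Result: xl


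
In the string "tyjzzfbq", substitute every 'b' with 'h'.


Input string: 'tyjzzfbq'
Operation: replace 'b' with 'h'
Positions of 'b': 6
After replacement: tyjzzfhq


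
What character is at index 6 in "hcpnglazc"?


Input string: 'hcpnglazc'
Operation: get character at index 6
Index mapping: s[0]='h', s[1]='c', s[2]='p', s[3]='n', s[4]='g', s[5]='l', s[6]='a'
Result: 'a'


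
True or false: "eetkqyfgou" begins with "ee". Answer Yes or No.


Input string: 'eetkqyfgou'
Prefix to check: 'ee'
First 2 characters of input: 'ee'
Match: True
Result: Yes


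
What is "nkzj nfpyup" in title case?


Input string: 'nkzj nfpyup'
Operation: capitalize first letter of each word
Word transformations: 'nkzj'->'Nkzj', 'nfpyup'->'Nfpyup'
Result: Nkzj Nfpyup


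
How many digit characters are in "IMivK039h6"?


Input string: 'IMivK039h6'
Operation: count digit characters (0-9)
Scan: 'I', 'M', 'i', 'v', 'K', '0'(digit), '3'(digit), '9'(digit), 'h', '6'(digit)
Digits found: 4
Result: 4


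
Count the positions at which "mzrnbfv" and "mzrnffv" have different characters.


String 1: 'mzrnbfv'
String 2: 'mzrnffv'
Compare each position: pos 0: 'm'=='m', pos 1: 'z'=='z', pos 2: 'r'=='r', pos 3: 'n'=='n', pos 4: 'b'!='f', pos 5: 'f'=='f', pos 6: 'v'=='v'
Differing positions: 1
Hamming distance: 1


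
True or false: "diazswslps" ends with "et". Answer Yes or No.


Input string: 'diazswslps'
Suffix to check: 'et'
Last 2 characters of input: 'ps'
Match: False
Result: No


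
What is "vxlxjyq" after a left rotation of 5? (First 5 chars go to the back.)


Input: 'vxlxjyq', shift = 5
Operation: split at index 5 and swap parts
Front part s[0:5] = 'vxlxj'
Back part s[5:] = 'yq'
Rotated = back + front = 'yq' + 'vxlxj'
Result: yqvxlxj


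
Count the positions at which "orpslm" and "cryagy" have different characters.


String 1: 'orpslm'
String 2: 'cryagy'
Compare each position: pos 0: 'o'!='c', pos 1: 'r'=='r', pos 2: 'p'!='y', pos 3: 's'!='a', pos 4: 'l'!='g', pos 5: 'm'!='y'
Differing positions: 5
Hamming distance: 5


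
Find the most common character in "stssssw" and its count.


Input: 'stssssw'
Operation: tally each character
Counts: 's':5, 't':1, 'w':1
Maximum: 's' appears 5 times


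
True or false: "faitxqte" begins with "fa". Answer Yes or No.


Input string: 'faitxqte'
Prefix to check: 'fa'
First 2 characters of input: 'fa'
Match: True
Result: Yes


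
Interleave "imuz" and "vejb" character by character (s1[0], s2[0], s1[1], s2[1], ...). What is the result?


String 1: 'imuz'
String 2: 'vejb'
Operation: alternate characters
Pairs: 'i'+'v', 'm'+'e', 'u'+'j', 'z'+'b'
Result: ivmeujzb


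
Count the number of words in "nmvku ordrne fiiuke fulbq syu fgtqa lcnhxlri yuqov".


Input string: 'nmvku ordrne fiiuke fulbq syu fgtqa lcnhxlri yuqov'
Operation: split by spaces
Words found: 'nmvku', 'ordrne', 'fiiuke', 'fulbq', 'syu', 'fgtqa', 'lcnhxlri', 'yuqov'
Word count: 8
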